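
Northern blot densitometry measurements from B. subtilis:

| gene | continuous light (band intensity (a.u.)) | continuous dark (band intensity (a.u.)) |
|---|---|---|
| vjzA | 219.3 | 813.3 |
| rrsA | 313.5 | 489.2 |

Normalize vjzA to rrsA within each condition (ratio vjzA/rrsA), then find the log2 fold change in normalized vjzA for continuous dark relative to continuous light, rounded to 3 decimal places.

vjzA/rrsA (continuous light) = 219.3 / 313.5 = 0.69952
vjzA/rrsA (continuous dark) = 813.3 / 489.2 = 1.6625
Fold change = 1.6625 / 0.69952 = 2.3766
log2(2.3766) = 1.2489

1.249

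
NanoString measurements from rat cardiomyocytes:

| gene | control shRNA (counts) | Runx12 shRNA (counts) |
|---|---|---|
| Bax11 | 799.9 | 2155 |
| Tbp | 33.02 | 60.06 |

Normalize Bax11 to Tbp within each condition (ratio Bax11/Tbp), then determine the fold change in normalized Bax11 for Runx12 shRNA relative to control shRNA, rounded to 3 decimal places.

1.481

Bax11/Tbp (control shRNA) = 799.9 / 33.02 = 24.225
Bax11/Tbp (Runx12 shRNA) = 2155 / 60.06 = 35.881
Fold change = 35.881 / 24.225 = 1.4812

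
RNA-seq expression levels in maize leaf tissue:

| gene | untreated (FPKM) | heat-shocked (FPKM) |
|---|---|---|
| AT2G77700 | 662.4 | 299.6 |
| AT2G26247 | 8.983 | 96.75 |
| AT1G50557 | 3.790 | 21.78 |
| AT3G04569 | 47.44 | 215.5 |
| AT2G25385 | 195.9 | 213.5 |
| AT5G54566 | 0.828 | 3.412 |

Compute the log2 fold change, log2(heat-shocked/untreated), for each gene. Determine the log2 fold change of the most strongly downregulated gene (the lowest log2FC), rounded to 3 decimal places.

log2(299.6/662.4) = -1.145  (AT2G77700)
log2(96.75/8.983) = 3.429  (AT2G26247)
log2(21.78/3.790) = 2.523  (AT1G50557)
log2(215.5/47.44) = 2.184  (AT3G04569)
log2(213.5/195.9) = 0.124  (AT2G25385)
log2(3.412/0.828) = 2.043  (AT5G54566)
AT2G77700 is most strongly downregulated.

-1.145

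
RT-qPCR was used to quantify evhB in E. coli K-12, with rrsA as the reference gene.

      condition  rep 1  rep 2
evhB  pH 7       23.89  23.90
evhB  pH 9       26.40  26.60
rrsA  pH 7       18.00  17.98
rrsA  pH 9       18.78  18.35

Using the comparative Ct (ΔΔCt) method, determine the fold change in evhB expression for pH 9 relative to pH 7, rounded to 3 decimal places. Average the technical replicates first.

Mean Ct: evhB pH 7 23.895; evhB pH 9 26.500; rrsA pH 7 17.990; rrsA pH 9 18.565
ΔCt(pH 7) = 23.895 − 17.990 = 5.905
ΔCt(pH 9) = 26.500 − 18.565 = 7.935
ΔΔCt = 7.935 − 5.905 = 2.030
Fold change = 2^(−2.030) = 0.2449

0.245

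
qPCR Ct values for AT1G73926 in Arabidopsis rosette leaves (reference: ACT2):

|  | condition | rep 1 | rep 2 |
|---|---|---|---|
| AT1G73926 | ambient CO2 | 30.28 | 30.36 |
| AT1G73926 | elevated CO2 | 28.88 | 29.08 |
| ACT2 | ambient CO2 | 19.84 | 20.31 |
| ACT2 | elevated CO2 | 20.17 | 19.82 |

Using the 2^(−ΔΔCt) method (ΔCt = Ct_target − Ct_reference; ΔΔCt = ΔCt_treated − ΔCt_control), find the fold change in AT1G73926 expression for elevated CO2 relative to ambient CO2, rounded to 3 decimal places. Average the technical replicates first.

2.395

Mean Ct: AT1G73926 ambient CO2 30.320; AT1G73926 elevated CO2 28.980; ACT2 ambient CO2 20.075; ACT2 elevated CO2 19.995
ΔCt(ambient CO2) = 30.320 − 20.075 = 10.245
ΔCt(elevated CO2) = 28.980 − 19.995 = 8.985
ΔΔCt = 8.985 − 10.245 = -1.260
Fold change = 2^(−(-1.260)) = 2^1.260 = 2.3950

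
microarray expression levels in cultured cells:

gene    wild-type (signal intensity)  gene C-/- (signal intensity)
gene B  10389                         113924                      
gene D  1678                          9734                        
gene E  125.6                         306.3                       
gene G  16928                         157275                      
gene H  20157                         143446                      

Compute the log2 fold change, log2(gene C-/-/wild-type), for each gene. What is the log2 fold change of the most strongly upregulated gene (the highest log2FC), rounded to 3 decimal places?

log2(113924/10389) = 3.455  (gene B)
log2(9734/1678) = 2.536  (gene D)
log2(306.3/125.6) = 1.286  (gene E)
log2(157275/16928) = 3.216  (gene G)
log2(143446/20157) = 2.831  (gene H)
gene B is most strongly upregulated.

3.455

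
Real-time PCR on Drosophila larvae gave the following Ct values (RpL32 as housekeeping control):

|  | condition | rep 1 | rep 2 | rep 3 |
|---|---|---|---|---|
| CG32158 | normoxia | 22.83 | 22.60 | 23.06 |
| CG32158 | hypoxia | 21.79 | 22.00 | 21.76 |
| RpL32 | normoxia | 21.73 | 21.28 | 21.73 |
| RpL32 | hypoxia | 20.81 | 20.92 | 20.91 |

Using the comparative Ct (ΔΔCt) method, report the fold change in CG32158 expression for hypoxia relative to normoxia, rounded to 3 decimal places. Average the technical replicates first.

1.214

Mean Ct: CG32158 normoxia 22.830; CG32158 hypoxia 21.850; RpL32 normoxia 21.580; RpL32 hypoxia 20.880
ΔCt(normoxia) = 22.830 − 21.580 = 1.250
ΔCt(hypoxia) = 21.850 − 20.880 = 0.970
ΔΔCt = 0.970 − 1.250 = -0.280
Fold change = 2^(−(-0.280)) = 2^0.280 = 1.2142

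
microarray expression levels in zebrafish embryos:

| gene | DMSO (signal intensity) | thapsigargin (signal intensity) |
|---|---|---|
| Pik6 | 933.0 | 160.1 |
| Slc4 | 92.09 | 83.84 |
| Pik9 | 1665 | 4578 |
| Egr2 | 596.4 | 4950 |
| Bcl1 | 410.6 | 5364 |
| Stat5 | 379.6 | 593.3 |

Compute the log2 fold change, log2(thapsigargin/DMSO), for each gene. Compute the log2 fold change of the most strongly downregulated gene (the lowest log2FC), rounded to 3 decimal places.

-2.543

log2(160.1/933.0) = -2.543  (Pik6)
log2(83.84/92.09) = -0.135  (Slc4)
log2(4578/1665) = 1.459  (Pik9)
log2(4950/596.4) = 3.053  (Egr2)
log2(5364/410.6) = 3.708  (Bcl1)
log2(593.3/379.6) = 0.644  (Stat5)
Pik6 is most strongly downregulated.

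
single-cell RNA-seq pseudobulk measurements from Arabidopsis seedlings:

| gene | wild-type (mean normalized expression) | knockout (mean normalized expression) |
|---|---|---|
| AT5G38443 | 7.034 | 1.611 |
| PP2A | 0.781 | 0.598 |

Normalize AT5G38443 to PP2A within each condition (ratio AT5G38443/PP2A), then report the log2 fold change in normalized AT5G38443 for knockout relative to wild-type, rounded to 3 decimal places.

AT5G38443/PP2A (wild-type) = 7.034 / 0.781 = 9.0064
AT5G38443/PP2A (knockout) = 1.611 / 0.598 = 2.694
Fold change = 2.694 / 9.0064 = 0.2991
log2(0.2991) = -1.7412

-1.741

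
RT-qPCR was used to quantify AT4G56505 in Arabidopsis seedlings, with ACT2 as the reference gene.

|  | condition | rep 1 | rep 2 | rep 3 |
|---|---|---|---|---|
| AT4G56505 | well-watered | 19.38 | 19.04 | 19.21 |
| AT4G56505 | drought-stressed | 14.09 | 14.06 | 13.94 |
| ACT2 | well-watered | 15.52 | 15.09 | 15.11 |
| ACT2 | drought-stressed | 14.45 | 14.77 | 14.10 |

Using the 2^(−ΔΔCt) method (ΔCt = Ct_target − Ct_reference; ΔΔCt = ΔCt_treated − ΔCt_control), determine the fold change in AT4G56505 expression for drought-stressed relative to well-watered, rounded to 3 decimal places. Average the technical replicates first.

Mean Ct: AT4G56505 well-watered 19.210; AT4G56505 drought-stressed 14.030; ACT2 well-watered 15.240; ACT2 drought-stressed 14.440
ΔCt(well-watered) = 19.210 − 15.240 = 3.970
ΔCt(drought-stressed) = 14.030 − 14.440 = -0.410
ΔΔCt = -0.410 − 3.970 = -4.380
Fold change = 2^(−(-4.380)) = 2^4.380 = 20.8215

20.821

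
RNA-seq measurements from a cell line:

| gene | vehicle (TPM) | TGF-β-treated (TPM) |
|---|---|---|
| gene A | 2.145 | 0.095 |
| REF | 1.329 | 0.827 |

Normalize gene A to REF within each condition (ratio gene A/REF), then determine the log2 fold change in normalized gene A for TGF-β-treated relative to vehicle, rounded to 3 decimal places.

-3.813

gene A/REF (vehicle) = 2.145 / 1.329 = 1.614
gene A/REF (TGF-β-treated) = 0.095 / 0.827 = 0.11487
Fold change = 0.11487 / 1.614 = 0.0712
log2(0.0712) = -3.8125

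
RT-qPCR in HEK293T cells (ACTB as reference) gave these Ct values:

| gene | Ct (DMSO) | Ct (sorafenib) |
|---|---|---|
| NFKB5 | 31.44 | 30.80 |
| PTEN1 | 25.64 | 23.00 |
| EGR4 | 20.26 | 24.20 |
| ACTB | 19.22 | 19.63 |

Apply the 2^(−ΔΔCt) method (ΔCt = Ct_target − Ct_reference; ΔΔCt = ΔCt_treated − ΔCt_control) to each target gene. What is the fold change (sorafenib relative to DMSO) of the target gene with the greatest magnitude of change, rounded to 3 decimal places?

NFKB5: ΔΔCt = (30.80−19.63) − (31.44−19.22) = 11.17 − 12.22 = -1.05; fold change = 2^1.05 = 2.071
PTEN1: ΔΔCt = (23.00−19.63) − (25.64−19.22) = 3.37 − 6.42 = -3.05; fold change = 2^3.05 = 8.282
EGR4: ΔΔCt = (24.20−19.63) − (20.26−19.22) = 4.57 − 1.04 = 3.53; fold change = 2^-3.53 = 0.087
EGR4 has the largest |ΔΔCt| = 3.53.

0.087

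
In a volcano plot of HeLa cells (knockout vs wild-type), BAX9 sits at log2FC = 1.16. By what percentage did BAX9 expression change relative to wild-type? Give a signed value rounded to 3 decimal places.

123.457%

Fold change = 2^(1.16) = 2.2346
Percent change = (FC − 1) × 100% = (2.2346 − 1) × 100 = 123.457%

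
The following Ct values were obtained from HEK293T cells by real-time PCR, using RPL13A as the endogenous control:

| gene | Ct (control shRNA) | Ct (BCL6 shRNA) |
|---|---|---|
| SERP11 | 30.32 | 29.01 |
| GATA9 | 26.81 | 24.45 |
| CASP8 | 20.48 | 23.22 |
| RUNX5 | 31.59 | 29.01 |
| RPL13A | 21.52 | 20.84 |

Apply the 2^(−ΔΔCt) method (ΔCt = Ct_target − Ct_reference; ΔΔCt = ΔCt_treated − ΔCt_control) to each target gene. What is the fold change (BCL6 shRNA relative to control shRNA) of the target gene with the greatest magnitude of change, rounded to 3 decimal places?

SERP11: ΔΔCt = (29.01−20.84) − (30.32−21.52) = 8.17 − 8.80 = -0.63; fold change = 2^0.63 = 1.548
GATA9: ΔΔCt = (24.45−20.84) − (26.81−21.52) = 3.61 − 5.29 = -1.68; fold change = 2^1.68 = 3.204
CASP8: ΔΔCt = (23.22−20.84) − (20.48−21.52) = 2.38 − (-1.04) = 3.42; fold change = 2^-3.42 = 0.093
RUNX5: ΔΔCt = (29.01−20.84) − (31.59−21.52) = 8.17 − 10.07 = -1.90; fold change = 2^1.90 = 3.732
CASP8 has the largest |ΔΔCt| = 3.42.

0.093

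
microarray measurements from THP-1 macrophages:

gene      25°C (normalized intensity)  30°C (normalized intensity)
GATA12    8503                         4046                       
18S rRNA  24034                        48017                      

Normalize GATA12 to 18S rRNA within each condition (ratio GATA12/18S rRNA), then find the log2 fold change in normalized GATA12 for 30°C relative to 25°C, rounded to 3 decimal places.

-2.070

GATA12/18S rRNA (25°C) = 8503 / 24034 = 0.35379
GATA12/18S rRNA (30°C) = 4046 / 48017 = 0.084262
Fold change = 0.084262 / 0.35379 = 0.2382
log2(0.2382) = -2.0699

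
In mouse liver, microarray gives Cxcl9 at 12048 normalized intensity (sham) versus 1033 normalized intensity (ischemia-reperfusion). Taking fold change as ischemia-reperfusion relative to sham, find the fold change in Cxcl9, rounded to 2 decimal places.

Fold change = 1033 / 12048 = 0.086
Cxcl9 is downregulated.

0.09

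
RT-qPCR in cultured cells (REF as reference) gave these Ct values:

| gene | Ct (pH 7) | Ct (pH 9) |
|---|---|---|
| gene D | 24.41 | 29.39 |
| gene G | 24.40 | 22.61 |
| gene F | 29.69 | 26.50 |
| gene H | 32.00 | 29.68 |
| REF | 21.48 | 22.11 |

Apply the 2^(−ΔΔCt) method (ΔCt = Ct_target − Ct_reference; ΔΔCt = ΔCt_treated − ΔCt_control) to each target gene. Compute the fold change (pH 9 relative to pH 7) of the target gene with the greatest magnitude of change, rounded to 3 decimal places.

0.049

gene D: ΔΔCt = (29.39−22.11) − (24.41−21.48) = 7.28 − 2.93 = 4.35; fold change = 2^-4.35 = 0.049
gene G: ΔΔCt = (22.61−22.11) − (24.40−21.48) = 0.50 − 2.92 = -2.42; fold change = 2^2.42 = 5.352
gene F: ΔΔCt = (26.50−22.11) − (29.69−21.48) = 4.39 − 8.21 = -3.82; fold change = 2^3.82 = 14.123
gene H: ΔΔCt = (29.68−22.11) − (32.00−21.48) = 7.57 − 10.52 = -2.95; fold change = 2^2.95 = 7.727
gene D has the largest |ΔΔCt| = 4.35.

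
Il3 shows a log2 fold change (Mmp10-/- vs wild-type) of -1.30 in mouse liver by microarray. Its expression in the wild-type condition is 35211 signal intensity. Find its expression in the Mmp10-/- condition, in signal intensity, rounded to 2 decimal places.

14300.11

Fold change = 2^(-1.30) = 0.4061
Mmp10-/- expression = 35211 × 0.4061 = 14300.11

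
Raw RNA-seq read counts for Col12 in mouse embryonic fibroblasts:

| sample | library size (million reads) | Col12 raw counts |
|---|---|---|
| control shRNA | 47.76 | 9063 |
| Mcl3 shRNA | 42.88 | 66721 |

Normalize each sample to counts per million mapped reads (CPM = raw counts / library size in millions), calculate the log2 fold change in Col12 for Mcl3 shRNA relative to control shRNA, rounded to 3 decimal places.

CPM(control shRNA) = 9063 / 47.76 = 189.7613
CPM(Mcl3 shRNA) = 66721 / 42.88 = 1555.9935
Fold change = 1555.9935 / 189.7613 = 8.19974
log2(8.19974) = 3.0356

3.036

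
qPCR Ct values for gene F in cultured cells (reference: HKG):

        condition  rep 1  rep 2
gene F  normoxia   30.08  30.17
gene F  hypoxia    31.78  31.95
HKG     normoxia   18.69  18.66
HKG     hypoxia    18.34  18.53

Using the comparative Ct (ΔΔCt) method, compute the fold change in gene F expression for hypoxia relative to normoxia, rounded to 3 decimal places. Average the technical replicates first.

Mean Ct: gene F normoxia 30.125; gene F hypoxia 31.865; HKG normoxia 18.675; HKG hypoxia 18.435
ΔCt(normoxia) = 30.125 − 18.675 = 11.450
ΔCt(hypoxia) = 31.865 − 18.435 = 13.430
ΔΔCt = 13.430 − 11.450 = 1.980
Fold change = 2^(−1.980) = 0.2535

0.253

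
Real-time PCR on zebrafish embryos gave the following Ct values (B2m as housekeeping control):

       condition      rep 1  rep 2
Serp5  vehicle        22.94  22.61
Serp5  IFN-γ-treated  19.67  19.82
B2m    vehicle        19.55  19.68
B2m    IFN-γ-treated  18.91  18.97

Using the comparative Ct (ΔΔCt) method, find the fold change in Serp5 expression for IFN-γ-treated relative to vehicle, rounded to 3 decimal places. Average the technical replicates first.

5.116

Mean Ct: Serp5 vehicle 22.775; Serp5 IFN-γ-treated 19.745; B2m vehicle 19.615; B2m IFN-γ-treated 18.940
ΔCt(vehicle) = 22.775 − 19.615 = 3.160
ΔCt(IFN-γ-treated) = 19.745 − 18.940 = 0.805
ΔΔCt = 0.805 − 3.160 = -2.355
Fold change = 2^(−(-2.355)) = 2^2.355 = 5.1159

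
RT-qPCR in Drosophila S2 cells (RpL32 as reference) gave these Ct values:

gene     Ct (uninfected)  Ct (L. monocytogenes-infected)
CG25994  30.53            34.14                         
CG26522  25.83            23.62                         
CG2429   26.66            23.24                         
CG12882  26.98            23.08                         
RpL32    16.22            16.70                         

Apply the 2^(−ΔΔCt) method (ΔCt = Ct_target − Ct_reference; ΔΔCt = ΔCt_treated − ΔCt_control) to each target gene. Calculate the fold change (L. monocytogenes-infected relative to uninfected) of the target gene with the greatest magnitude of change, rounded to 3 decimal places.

CG25994: ΔΔCt = (34.14−16.70) − (30.53−16.22) = 17.44 − 14.31 = 3.13; fold change = 2^-3.13 = 0.114
CG26522: ΔΔCt = (23.62−16.70) − (25.83−16.22) = 6.92 − 9.61 = -2.69; fold change = 2^2.69 = 6.453
CG2429: ΔΔCt = (23.24−16.70) − (26.66−16.22) = 6.54 − 10.44 = -3.90; fold change = 2^3.90 = 14.929
CG12882: ΔΔCt = (23.08−16.70) − (26.98−16.22) = 6.38 − 10.76 = -4.38; fold change = 2^4.38 = 20.821
CG12882 has the largest |ΔΔCt| = 4.38.

20.821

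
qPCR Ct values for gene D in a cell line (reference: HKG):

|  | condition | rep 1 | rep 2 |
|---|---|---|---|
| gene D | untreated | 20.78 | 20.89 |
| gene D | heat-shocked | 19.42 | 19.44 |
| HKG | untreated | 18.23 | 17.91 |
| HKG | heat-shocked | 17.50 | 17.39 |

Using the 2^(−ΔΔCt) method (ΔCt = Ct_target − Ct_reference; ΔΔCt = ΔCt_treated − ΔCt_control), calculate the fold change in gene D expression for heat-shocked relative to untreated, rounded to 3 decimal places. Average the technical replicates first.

Mean Ct: gene D untreated 20.835; gene D heat-shocked 19.430; HKG untreated 18.070; HKG heat-shocked 17.445
ΔCt(untreated) = 20.835 − 18.070 = 2.765
ΔCt(heat-shocked) = 19.430 − 17.445 = 1.985
ΔΔCt = 1.985 − 2.765 = -0.780
Fold change = 2^(−(-0.780)) = 2^0.780 = 1.7171

1.717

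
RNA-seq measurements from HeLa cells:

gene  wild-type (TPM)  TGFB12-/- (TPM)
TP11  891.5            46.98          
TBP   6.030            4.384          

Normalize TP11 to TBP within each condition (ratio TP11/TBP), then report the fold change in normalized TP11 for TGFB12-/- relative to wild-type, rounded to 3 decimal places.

TP11/TBP (wild-type) = 891.5 / 6.030 = 147.84
TP11/TBP (TGFB12-/-) = 46.98 / 4.384 = 10.716
Fold change = 10.716 / 147.84 = 0.0725

0.072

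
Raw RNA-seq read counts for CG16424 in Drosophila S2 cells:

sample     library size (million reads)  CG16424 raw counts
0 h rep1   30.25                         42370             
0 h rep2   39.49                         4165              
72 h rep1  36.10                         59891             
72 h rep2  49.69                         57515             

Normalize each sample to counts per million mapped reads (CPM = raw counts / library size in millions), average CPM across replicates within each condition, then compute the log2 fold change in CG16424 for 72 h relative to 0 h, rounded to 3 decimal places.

0.903

CPM(0 h rep1) = 42370 / 30.25 = 1400.6612
CPM(0 h rep2) = 4165 / 39.49 = 105.4697
CPM(72 h rep1) = 59891 / 36.10 = 1659.0305
CPM(72 h rep2) = 57515 / 49.69 = 1157.4764
mean CPM(0 h) = 753.0654; mean CPM(72 h) = 1408.2534
Fold change = 1408.2534 / 753.0654 = 1.87003
log2(1.87003) = 0.9031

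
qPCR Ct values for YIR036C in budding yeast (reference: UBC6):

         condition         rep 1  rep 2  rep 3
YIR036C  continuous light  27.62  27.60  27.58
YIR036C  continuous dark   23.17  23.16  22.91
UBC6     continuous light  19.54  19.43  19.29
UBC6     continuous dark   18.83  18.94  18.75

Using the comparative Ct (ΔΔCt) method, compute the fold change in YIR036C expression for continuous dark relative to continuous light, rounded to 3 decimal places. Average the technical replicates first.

15.348

Mean Ct: YIR036C continuous light 27.600; YIR036C continuous dark 23.080; UBC6 continuous light 19.420; UBC6 continuous dark 18.840
ΔCt(continuous light) = 27.600 − 19.420 = 8.180
ΔCt(continuous dark) = 23.080 − 18.840 = 4.240
ΔΔCt = 4.240 − 8.180 = -3.940
Fold change = 2^(−(-3.940)) = 2^3.940 = 15.3482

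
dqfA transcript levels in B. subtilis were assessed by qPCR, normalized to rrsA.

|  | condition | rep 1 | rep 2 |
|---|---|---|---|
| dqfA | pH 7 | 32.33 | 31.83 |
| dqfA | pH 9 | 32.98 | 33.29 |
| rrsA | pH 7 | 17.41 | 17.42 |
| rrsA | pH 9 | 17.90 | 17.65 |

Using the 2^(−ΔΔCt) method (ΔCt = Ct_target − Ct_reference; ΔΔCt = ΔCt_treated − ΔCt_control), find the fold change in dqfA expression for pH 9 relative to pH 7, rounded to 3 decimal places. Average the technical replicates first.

0.618

Mean Ct: dqfA pH 7 32.080; dqfA pH 9 33.135; rrsA pH 7 17.415; rrsA pH 9 17.775
ΔCt(pH 7) = 32.080 − 17.415 = 14.665
ΔCt(pH 9) = 33.135 − 17.775 = 15.360
ΔΔCt = 15.360 − 14.665 = 0.695
Fold change = 2^(−0.695) = 0.6177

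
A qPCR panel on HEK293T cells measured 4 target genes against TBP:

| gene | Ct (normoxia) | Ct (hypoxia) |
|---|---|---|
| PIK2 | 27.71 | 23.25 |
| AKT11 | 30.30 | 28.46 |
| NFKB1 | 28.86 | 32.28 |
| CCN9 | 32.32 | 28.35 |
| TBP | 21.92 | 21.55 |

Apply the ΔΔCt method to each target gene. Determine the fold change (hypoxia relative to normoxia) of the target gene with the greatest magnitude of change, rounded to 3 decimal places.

17.030

PIK2: ΔΔCt = (23.25−21.55) − (27.71−21.92) = 1.70 − 5.79 = -4.09; fold change = 2^4.09 = 17.030
AKT11: ΔΔCt = (28.46−21.55) − (30.30−21.92) = 6.91 − 8.38 = -1.47; fold change = 2^1.47 = 2.770
NFKB1: ΔΔCt = (32.28−21.55) − (28.86−21.92) = 10.73 − 6.94 = 3.79; fold change = 2^-3.79 = 0.072
CCN9: ΔΔCt = (28.35−21.55) − (32.32−21.92) = 6.80 − 10.40 = -3.60; fold change = 2^3.60 = 12.126
PIK2 has the largest |ΔΔCt| = 4.09.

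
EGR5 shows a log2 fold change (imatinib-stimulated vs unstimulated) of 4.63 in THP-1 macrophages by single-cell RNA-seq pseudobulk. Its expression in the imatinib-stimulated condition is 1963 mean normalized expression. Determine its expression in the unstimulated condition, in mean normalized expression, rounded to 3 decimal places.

Fold change = 2^(4.63) = 24.7610
unstimulated expression = 1963 / 24.7610 = 79.278

79.278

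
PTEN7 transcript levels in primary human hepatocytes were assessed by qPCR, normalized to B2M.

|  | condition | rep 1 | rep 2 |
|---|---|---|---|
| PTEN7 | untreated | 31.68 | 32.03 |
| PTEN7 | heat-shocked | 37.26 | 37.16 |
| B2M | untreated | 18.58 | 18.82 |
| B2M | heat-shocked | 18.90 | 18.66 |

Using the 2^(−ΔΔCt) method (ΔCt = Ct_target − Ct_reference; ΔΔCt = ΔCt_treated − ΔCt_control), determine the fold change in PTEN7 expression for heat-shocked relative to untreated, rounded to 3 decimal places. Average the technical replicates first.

0.026

Mean Ct: PTEN7 untreated 31.855; PTEN7 heat-shocked 37.210; B2M untreated 18.700; B2M heat-shocked 18.780
ΔCt(untreated) = 31.855 − 18.700 = 13.155
ΔCt(heat-shocked) = 37.210 − 18.780 = 18.430
ΔΔCt = 18.430 − 13.155 = 5.275
Fold change = 2^(−5.275) = 0.0258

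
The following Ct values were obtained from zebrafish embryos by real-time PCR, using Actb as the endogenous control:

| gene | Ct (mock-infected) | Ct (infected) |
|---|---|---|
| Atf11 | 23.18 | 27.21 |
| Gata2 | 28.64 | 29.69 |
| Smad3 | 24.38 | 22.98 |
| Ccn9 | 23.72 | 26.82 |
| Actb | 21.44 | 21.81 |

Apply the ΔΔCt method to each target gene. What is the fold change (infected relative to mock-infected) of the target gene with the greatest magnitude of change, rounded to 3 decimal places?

Atf11: ΔΔCt = (27.21−21.81) − (23.18−21.44) = 5.40 − 1.74 = 3.66; fold change = 2^-3.66 = 0.079
Gata2: ΔΔCt = (29.69−21.81) − (28.64−21.44) = 7.88 − 7.20 = 0.68; fold change = 2^-0.68 = 0.624
Smad3: ΔΔCt = (22.98−21.81) − (24.38−21.44) = 1.17 − 2.94 = -1.77; fold change = 2^1.77 = 3.411
Ccn9: ΔΔCt = (26.82−21.81) − (23.72−21.44) = 5.01 − 2.28 = 2.73; fold change = 2^-2.73 = 0.151
Atf11 has the largest |ΔΔCt| = 3.66.

0.079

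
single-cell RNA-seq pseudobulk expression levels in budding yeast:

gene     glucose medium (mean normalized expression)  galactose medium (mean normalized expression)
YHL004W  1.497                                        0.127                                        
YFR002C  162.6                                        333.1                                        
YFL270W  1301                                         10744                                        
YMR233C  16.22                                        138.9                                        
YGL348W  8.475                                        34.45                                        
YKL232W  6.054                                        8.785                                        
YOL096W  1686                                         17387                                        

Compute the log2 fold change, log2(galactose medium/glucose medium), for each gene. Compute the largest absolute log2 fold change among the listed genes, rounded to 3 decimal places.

3.559

log2(0.127/1.497) = -3.559  (YHL004W)
log2(333.1/162.6) = 1.035  (YFR002C)
log2(10744/1301) = 3.046  (YFL270W)
log2(138.9/16.22) = 3.098  (YMR233C)
log2(34.45/8.475) = 2.023  (YGL348W)
log2(8.785/6.054) = 0.537  (YKL232W)
log2(17387/1686) = 3.366  (YOL096W)
The largest magnitude belongs to YHL004W.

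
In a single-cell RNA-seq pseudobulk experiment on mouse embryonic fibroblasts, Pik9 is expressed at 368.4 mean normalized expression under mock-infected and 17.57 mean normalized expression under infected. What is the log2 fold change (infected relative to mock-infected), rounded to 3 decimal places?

-4.390

Fold change = 17.57 / 368.4 = 0.0477
log2(0.0477) = -4.3901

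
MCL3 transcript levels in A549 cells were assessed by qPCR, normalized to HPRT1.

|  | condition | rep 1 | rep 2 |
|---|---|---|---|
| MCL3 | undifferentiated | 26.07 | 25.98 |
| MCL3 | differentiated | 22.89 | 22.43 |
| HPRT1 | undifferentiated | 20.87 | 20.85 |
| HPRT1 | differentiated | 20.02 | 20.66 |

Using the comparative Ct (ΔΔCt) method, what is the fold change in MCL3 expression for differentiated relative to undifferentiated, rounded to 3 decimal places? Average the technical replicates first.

7.185

Mean Ct: MCL3 undifferentiated 26.025; MCL3 differentiated 22.660; HPRT1 undifferentiated 20.860; HPRT1 differentiated 20.340
ΔCt(undifferentiated) = 26.025 − 20.860 = 5.165
ΔCt(differentiated) = 22.660 − 20.340 = 2.320
ΔΔCt = 2.320 − 5.165 = -2.845
Fold change = 2^(−(-2.845)) = 2^2.845 = 7.1851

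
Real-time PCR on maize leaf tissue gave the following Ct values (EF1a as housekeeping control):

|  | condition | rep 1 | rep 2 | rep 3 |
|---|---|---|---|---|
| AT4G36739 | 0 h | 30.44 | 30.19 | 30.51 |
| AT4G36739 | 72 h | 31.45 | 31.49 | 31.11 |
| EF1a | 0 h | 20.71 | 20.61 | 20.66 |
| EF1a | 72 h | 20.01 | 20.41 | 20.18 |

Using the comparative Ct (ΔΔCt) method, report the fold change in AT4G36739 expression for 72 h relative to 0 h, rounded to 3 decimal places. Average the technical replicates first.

Mean Ct: AT4G36739 0 h 30.380; AT4G36739 72 h 31.350; EF1a 0 h 20.660; EF1a 72 h 20.200
ΔCt(0 h) = 30.380 − 20.660 = 9.720
ΔCt(72 h) = 31.350 − 20.200 = 11.150
ΔΔCt = 11.150 − 9.720 = 1.430
Fold change = 2^(−1.430) = 0.3711

0.371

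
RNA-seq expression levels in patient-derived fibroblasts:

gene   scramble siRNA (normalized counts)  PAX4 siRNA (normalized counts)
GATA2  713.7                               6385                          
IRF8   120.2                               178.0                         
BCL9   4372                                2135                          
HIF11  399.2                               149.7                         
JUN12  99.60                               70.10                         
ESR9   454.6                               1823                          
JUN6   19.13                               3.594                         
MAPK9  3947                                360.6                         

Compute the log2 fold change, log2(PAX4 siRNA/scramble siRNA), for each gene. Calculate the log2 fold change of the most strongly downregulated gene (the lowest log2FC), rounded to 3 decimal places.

log2(6385/713.7) = 3.161  (GATA2)
log2(178.0/120.2) = 0.566  (IRF8)
log2(2135/4372) = -1.034  (BCL9)
log2(149.7/399.2) = -1.415  (HIF11)
log2(70.10/99.60) = -0.507  (JUN12)
log2(1823/454.6) = 2.004  (ESR9)
log2(3.594/19.13) = -2.412  (JUN6)
log2(360.6/3947) = -3.452  (MAPK9)
MAPK9 is most strongly downregulated.

-3.452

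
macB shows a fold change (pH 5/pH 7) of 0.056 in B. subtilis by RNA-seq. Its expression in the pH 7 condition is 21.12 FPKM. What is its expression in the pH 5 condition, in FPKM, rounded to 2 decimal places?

1.18

pH 5 expression = 21.12 × 0.056 = 1.18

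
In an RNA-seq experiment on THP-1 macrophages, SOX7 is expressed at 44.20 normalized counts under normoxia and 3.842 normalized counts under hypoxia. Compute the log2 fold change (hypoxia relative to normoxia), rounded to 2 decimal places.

-3.52

Fold change = 3.842 / 44.20 = 0.0869
log2(0.0869) = -3.524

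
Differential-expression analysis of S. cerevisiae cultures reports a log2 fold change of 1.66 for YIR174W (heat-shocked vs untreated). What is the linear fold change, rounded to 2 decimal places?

3.16

Fold change = 2^(1.66) = 3.160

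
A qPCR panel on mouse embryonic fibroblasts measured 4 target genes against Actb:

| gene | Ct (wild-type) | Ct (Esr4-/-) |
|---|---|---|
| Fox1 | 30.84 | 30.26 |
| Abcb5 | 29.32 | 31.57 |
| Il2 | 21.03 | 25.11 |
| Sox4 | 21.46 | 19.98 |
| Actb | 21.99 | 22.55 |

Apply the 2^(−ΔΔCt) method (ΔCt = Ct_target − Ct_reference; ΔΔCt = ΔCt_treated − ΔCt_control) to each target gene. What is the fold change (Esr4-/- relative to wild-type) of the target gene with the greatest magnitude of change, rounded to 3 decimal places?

Fox1: ΔΔCt = (30.26−22.55) − (30.84−21.99) = 7.71 − 8.85 = -1.14; fold change = 2^1.14 = 2.204
Abcb5: ΔΔCt = (31.57−22.55) − (29.32−21.99) = 9.02 − 7.33 = 1.69; fold change = 2^-1.69 = 0.310
Il2: ΔΔCt = (25.11−22.55) − (21.03−21.99) = 2.56 − (-0.96) = 3.52; fold change = 2^-3.52 = 0.087
Sox4: ΔΔCt = (19.98−22.55) − (21.46−21.99) = -2.57 − (-0.53) = -2.04; fold change = 2^2.04 = 4.112
Il2 has the largest |ΔΔCt| = 3.52.

0.087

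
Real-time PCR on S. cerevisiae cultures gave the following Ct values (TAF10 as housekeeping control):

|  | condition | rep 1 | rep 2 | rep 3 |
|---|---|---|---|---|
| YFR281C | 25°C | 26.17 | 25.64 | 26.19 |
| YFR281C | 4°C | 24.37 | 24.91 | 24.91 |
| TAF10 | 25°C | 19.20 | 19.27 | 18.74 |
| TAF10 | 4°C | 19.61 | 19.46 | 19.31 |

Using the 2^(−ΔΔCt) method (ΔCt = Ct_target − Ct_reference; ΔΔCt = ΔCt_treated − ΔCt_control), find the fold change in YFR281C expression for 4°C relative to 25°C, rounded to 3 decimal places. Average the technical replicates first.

Mean Ct: YFR281C 25°C 26.000; YFR281C 4°C 24.730; TAF10 25°C 19.070; TAF10 4°C 19.460
ΔCt(25°C) = 26.000 − 19.070 = 6.930
ΔCt(4°C) = 24.730 − 19.460 = 5.270
ΔΔCt = 5.270 − 6.930 = -1.660
Fold change = 2^(−(-1.660)) = 2^1.660 = 3.1602

3.160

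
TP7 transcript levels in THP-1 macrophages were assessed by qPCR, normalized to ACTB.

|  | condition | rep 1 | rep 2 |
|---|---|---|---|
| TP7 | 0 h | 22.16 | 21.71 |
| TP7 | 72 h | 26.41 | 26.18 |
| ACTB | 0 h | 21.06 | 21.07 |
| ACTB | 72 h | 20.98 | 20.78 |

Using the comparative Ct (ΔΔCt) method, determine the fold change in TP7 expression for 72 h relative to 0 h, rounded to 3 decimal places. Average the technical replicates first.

0.043

Mean Ct: TP7 0 h 21.935; TP7 72 h 26.295; ACTB 0 h 21.065; ACTB 72 h 20.880
ΔCt(0 h) = 21.935 − 21.065 = 0.870
ΔCt(72 h) = 26.295 − 20.880 = 5.415
ΔΔCt = 5.415 − 0.870 = 4.545
Fold change = 2^(−4.545) = 0.0428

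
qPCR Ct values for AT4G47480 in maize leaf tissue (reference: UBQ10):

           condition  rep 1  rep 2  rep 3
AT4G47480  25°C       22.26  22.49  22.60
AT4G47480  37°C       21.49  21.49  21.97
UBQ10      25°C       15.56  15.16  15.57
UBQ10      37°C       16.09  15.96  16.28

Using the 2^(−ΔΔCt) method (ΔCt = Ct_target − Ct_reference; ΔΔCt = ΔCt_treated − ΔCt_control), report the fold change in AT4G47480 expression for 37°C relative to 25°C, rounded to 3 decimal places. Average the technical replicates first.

2.789

Mean Ct: AT4G47480 25°C 22.450; AT4G47480 37°C 21.650; UBQ10 25°C 15.430; UBQ10 37°C 16.110
ΔCt(25°C) = 22.450 − 15.430 = 7.020
ΔCt(37°C) = 21.650 − 16.110 = 5.540
ΔΔCt = 5.540 − 7.020 = -1.480
Fold change = 2^(−(-1.480)) = 2^1.480 = 2.7895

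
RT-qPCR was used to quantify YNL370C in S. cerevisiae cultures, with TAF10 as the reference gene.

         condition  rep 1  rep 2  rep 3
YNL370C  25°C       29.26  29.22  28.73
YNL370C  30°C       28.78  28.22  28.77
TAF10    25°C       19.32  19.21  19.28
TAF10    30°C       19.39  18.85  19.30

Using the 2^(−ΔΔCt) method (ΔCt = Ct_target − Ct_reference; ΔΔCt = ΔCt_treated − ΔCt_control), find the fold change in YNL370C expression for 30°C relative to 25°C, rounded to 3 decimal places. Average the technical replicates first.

1.310

Mean Ct: YNL370C 25°C 29.070; YNL370C 30°C 28.590; TAF10 25°C 19.270; TAF10 30°C 19.180
ΔCt(25°C) = 29.070 − 19.270 = 9.800
ΔCt(30°C) = 28.590 − 19.180 = 9.410
ΔΔCt = 9.410 − 9.800 = -0.390
Fold change = 2^(−(-0.390)) = 2^0.390 = 1.3104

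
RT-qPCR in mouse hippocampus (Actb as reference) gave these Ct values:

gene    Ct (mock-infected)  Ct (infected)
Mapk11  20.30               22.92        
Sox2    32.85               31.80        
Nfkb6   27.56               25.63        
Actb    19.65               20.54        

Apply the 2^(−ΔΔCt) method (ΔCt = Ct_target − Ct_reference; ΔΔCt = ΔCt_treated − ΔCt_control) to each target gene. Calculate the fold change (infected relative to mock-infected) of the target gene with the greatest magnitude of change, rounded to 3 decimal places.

Mapk11: ΔΔCt = (22.92−20.54) − (20.30−19.65) = 2.38 − 0.65 = 1.73; fold change = 2^-1.73 = 0.301
Sox2: ΔΔCt = (31.80−20.54) − (32.85−19.65) = 11.26 − 13.20 = -1.94; fold change = 2^1.94 = 3.837
Nfkb6: ΔΔCt = (25.63−20.54) − (27.56−19.65) = 5.09 − 7.91 = -2.82; fold change = 2^2.82 = 7.062
Nfkb6 has the largest |ΔΔCt| = 2.82.

7.062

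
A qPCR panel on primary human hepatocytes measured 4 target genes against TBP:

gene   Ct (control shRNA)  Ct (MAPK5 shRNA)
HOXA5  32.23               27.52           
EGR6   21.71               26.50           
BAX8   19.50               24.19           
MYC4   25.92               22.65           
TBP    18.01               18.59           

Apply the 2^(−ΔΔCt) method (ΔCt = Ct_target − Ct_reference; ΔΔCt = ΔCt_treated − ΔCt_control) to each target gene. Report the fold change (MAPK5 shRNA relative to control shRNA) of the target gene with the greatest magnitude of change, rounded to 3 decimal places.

39.124

HOXA5: ΔΔCt = (27.52−18.59) − (32.23−18.01) = 8.93 − 14.22 = -5.29; fold change = 2^5.29 = 39.124
EGR6: ΔΔCt = (26.50−18.59) − (21.71−18.01) = 7.91 − 3.70 = 4.21; fold change = 2^-4.21 = 0.054
BAX8: ΔΔCt = (24.19−18.59) − (19.50−18.01) = 5.60 − 1.49 = 4.11; fold change = 2^-4.11 = 0.058
MYC4: ΔΔCt = (22.65−18.59) − (25.92−18.01) = 4.06 − 7.91 = -3.85; fold change = 2^3.85 = 14.420
HOXA5 has the largest |ΔΔCt| = 5.29.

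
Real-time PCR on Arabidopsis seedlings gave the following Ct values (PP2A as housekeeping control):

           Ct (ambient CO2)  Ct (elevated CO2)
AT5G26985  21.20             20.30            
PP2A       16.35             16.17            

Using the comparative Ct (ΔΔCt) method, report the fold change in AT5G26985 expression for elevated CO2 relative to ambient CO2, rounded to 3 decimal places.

ΔCt(ambient CO2) = 21.200 − 16.350 = 4.850
ΔCt(elevated CO2) = 20.300 − 16.170 = 4.130
ΔΔCt = 4.130 − 4.850 = -0.720
Fold change = 2^(−(-0.720)) = 2^0.720 = 1.6472

1.647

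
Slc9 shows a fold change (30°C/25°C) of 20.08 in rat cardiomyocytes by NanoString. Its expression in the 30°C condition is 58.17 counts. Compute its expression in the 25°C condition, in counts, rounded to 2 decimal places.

2.90

25°C expression = 58.17 / 20.08 = 2.90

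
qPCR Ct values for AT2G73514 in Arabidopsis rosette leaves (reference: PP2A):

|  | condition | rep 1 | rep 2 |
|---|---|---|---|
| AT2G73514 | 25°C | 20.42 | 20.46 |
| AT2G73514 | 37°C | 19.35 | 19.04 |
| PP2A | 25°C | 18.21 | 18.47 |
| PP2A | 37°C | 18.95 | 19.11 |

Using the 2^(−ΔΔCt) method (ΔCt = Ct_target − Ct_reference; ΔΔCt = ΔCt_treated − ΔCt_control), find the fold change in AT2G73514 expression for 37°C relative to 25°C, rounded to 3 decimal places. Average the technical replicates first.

3.824

Mean Ct: AT2G73514 25°C 20.440; AT2G73514 37°C 19.195; PP2A 25°C 18.340; PP2A 37°C 19.030
ΔCt(25°C) = 20.440 − 18.340 = 2.100
ΔCt(37°C) = 19.195 − 19.030 = 0.165
ΔΔCt = 0.165 − 2.100 = -1.935
Fold change = 2^(−(-1.935)) = 2^1.935 = 3.8238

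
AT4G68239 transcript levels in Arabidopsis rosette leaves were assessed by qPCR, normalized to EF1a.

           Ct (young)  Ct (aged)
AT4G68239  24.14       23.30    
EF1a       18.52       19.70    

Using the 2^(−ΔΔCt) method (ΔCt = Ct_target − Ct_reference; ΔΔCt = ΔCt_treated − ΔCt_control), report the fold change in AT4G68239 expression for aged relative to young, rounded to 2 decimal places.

4.06

ΔCt(young) = 24.140 − 18.520 = 5.620
ΔCt(aged) = 23.300 − 19.700 = 3.600
ΔΔCt = 3.600 − 5.620 = -2.020
Fold change = 2^(−(-2.020)) = 2^2.020 = 4.056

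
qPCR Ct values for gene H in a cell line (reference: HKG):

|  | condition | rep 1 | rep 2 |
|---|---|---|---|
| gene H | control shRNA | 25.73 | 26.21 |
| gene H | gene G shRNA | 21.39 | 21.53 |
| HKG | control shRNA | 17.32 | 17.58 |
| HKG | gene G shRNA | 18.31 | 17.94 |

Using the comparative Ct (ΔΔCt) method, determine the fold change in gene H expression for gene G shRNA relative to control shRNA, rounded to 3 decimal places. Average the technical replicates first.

Mean Ct: gene H control shRNA 25.970; gene H gene G shRNA 21.460; HKG control shRNA 17.450; HKG gene G shRNA 18.125
ΔCt(control shRNA) = 25.970 − 17.450 = 8.520
ΔCt(gene G shRNA) = 21.460 − 18.125 = 3.335
ΔΔCt = 3.335 − 8.520 = -5.185
Fold change = 2^(−(-5.185)) = 2^5.185 = 36.3781

36.378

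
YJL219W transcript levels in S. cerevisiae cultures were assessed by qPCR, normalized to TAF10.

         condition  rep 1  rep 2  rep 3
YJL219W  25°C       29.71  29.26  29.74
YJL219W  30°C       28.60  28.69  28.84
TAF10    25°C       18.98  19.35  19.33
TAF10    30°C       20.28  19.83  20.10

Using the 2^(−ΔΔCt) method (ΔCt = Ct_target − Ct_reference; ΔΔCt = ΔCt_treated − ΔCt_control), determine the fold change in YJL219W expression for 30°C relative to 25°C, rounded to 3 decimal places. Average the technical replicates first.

3.272

Mean Ct: YJL219W 25°C 29.570; YJL219W 30°C 28.710; TAF10 25°C 19.220; TAF10 30°C 20.070
ΔCt(25°C) = 29.570 − 19.220 = 10.350
ΔCt(30°C) = 28.710 − 20.070 = 8.640
ΔΔCt = 8.640 − 10.350 = -1.710
Fold change = 2^(−(-1.710)) = 2^1.710 = 3.2716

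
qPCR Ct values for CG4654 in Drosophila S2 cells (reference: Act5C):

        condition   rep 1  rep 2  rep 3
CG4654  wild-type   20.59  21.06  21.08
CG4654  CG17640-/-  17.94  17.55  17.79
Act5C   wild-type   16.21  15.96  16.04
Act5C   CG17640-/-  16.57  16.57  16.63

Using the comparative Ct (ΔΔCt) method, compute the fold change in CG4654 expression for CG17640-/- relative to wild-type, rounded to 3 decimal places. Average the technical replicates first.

Mean Ct: CG4654 wild-type 20.910; CG4654 CG17640-/- 17.760; Act5C wild-type 16.070; Act5C CG17640-/- 16.590
ΔCt(wild-type) = 20.910 − 16.070 = 4.840
ΔCt(CG17640-/-) = 17.760 − 16.590 = 1.170
ΔΔCt = 1.170 − 4.840 = -3.670
Fold change = 2^(−(-3.670)) = 2^3.670 = 12.7286

12.729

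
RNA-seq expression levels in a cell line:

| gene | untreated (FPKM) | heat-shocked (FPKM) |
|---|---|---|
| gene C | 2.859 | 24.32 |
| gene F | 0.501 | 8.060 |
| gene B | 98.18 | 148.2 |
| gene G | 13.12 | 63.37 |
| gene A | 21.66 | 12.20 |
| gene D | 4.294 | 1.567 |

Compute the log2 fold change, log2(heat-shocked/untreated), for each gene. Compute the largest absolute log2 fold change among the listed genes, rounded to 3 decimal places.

log2(24.32/2.859) = 3.089  (gene C)
log2(8.060/0.501) = 4.008  (gene F)
log2(148.2/98.18) = 0.594  (gene B)
log2(63.37/13.12) = 2.272  (gene G)
log2(12.20/21.66) = -0.828  (gene A)
log2(1.567/4.294) = -1.454  (gene D)
The largest magnitude belongs to gene F.

4.008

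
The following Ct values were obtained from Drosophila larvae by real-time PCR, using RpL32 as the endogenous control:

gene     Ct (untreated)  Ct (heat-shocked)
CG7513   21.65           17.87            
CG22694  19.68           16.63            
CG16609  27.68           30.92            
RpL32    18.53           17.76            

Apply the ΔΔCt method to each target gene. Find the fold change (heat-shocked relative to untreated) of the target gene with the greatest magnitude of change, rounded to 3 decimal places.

CG7513: ΔΔCt = (17.87−17.76) − (21.65−18.53) = 0.11 − 3.12 = -3.01; fold change = 2^3.01 = 8.056
CG22694: ΔΔCt = (16.63−17.76) − (19.68−18.53) = -1.13 − 1.15 = -2.28; fold change = 2^2.28 = 4.857
CG16609: ΔΔCt = (30.92−17.76) − (27.68−18.53) = 13.16 − 9.15 = 4.01; fold change = 2^-4.01 = 0.062
CG16609 has the largest |ΔΔCt| = 4.01.

0.062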